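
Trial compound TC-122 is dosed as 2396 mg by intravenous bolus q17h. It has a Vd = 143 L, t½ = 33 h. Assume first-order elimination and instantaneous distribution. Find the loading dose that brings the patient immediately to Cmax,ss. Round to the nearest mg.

f = (1/2)^(17/33) ≈ 0.699719; accumulation ratio R = 1/(1−f) ≈ 3.33021.
Loading dose to hit Cmax,ss on first dose: D_load = D_maint·R ≈ 2396 × 3.33021 ≈ 7979.18 mg.

7979 mg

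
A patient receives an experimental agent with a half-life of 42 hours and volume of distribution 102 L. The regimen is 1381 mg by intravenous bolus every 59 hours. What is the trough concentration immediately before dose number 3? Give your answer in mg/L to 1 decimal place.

f = (1/2)^(τ/t½) = (1/2)^(59/42) ≈ 0.3777.
C₀ = D/Vd = 1381/102 ≈ 13.539 mg/L.
Before the 3rd dose, 2 doses have been given. Superposition: Cmin = C₀·(f + f²).
≈ 13.539 × (0.3777 + 0.1427) ≈ 13.539 × 0.5204 ≈ 7.046 mg/L.

7.0 mg/L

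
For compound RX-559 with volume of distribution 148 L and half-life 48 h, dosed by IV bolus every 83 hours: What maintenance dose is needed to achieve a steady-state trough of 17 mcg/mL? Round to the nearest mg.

5825 mg

τ/t½ = 83/48 ≈ 1.7292, so f = (1/2)^(83/48) ≈ 0.301626.
Cmin,ss = (D/Vd)·f/(1−f), so D = Cmin,ss·Vd·(1−f)/f.
D = 17 × 148 × (1−f)/f ≈ 17 × 148 × 2.31536 ≈ 5825.45 mg.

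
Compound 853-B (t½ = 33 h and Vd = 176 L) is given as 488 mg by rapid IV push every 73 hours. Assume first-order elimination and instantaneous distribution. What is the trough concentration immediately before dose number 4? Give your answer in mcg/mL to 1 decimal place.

0.8 mcg/mL

f = (1/2)^(τ/t½) = (1/2)^(73/33) ≈ 0.2158.
C₀ = D/Vd = 488/176 ≈ 2.773 mcg/mL.
Before the 4th dose, 3 doses have been given. Superposition: Cmin = C₀·(f + f² + … + f^3).
≈ 2.773 × (0.2158 + 0.0466 + 0.0100) ≈ 2.773 × 0.2724 ≈ 0.755 mcg/mL.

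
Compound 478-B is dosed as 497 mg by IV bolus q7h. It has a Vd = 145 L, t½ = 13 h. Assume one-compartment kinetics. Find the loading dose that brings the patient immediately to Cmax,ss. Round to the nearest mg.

1596 mg

f = (1/2)^(7/13) ≈ 0.688505; accumulation ratio R = 1/(1−f) ≈ 3.21032.
Loading dose to hit Cmax,ss on first dose: D_load = D_maint·R ≈ 497 × 3.21032 ≈ 1595.53 mg.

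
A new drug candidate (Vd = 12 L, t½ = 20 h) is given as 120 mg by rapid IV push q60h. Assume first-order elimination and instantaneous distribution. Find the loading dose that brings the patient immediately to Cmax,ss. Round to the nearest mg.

137 mg

f = (1/2)^(60/20) ≈ 0.125000; accumulation ratio R = 1/(1−f) ≈ 1.14286.
Loading dose to hit Cmax,ss on first dose: D_load = D_maint·R ≈ 120 × 1.14286 ≈ 137.14 mg.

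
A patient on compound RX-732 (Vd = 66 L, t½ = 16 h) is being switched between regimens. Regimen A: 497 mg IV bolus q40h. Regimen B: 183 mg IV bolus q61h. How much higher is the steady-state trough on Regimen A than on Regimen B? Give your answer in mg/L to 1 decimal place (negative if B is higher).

1.4 mg/L

Regimen A: f = (1/2)^(40/16) ≈ 0.1768; Cmin,ss = (497/66)·f/(1−f) ≈ 1.617 mg/L.
Regimen B: f = (1/2)^(61/16) ≈ 0.0712; Cmin,ss = (183/66)·f/(1−f) ≈ 0.213 mg/L.
Difference ≈ 1.617 − 0.213 ≈ 1.404 mg/L.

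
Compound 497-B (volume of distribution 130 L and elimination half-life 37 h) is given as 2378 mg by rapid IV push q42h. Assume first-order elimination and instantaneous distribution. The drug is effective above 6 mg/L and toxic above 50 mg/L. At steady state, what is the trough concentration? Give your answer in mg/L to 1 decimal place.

τ/t½ = 42/37 ≈ 1.1351, so fraction remaining f = (1/2)^(42/37) ≈ 0.4553.
Each bolus raises the concentration by D/Vd = 2378/130 ≈ 18.292 mg/L.
Steady-state trough Cmin,ss = C₀·f/(1−f) ≈ 18.292 × 0.4553/0.5447 ≈ 15.290 mg/L.
Trough 15.3 mg/L vs MEC 6 mg/L: adequate.

15.3 mg/L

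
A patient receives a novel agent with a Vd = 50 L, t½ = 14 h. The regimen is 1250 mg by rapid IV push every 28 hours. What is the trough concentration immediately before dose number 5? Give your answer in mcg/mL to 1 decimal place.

8.3 mcg/mL

f = (1/2)^(τ/t½) = (1/2)^(28/14) ≈ 0.2500.
C₀ = D/Vd = 1250/50 ≈ 25.000 mcg/mL.
Before the 5th dose, 4 doses have been given. Superposition: Cmin = C₀·(f + f² + … + f^4).
≈ 25.000 × (0.2500 + 0.0625 + 0.0156 + 0.0039) ≈ 25.000 × 0.3320 ≈ 8.300 mcg/mL.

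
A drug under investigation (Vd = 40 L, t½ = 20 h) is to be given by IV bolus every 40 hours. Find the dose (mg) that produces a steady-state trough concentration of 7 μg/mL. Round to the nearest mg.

840 mg

τ/t½ = 40/20 ≈ 2, so f = (1/2)^(40/20) ≈ 0.250000.
Cmin,ss = (D/Vd)·f/(1−f), so D = Cmin,ss·Vd·(1−f)/f.
D = 7 × 40 × (1−f)/f ≈ 7 × 40 × 3.00000 ≈ 840.00 mg.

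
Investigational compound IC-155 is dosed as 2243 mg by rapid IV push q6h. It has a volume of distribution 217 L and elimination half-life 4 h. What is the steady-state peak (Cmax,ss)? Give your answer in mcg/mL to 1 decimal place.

Over one 6-h interval, 6/4 ≈ 1.5 half-lives elapse, leaving f ≈ 0.3536 of each dose.
At steady state, accumulation factor R = 1/(1 − e^(−kτ)) ≈ 1.5470.
Each bolus raises the concentration by D/Vd = 2243/217 ≈ 10.336 mcg/mL.
Steady-state peak Cmax,ss = C₀·R ≈ 10.336 × 1.5470 ≈ 15.990 mcg/mL.

16.0 mcg/mL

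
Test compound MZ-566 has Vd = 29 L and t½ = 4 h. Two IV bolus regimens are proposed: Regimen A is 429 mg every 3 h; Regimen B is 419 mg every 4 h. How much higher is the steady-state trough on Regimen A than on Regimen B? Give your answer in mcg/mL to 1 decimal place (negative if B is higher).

7.2 mcg/mL

Regimen A: f = (1/2)^(3/4) ≈ 0.5946; Cmin,ss = (429/29)·f/(1−f) ≈ 21.697 mcg/mL.
Regimen B: f = (1/2)^(4/4) ≈ 0.5000; Cmin,ss = (419/29)·f/(1−f) ≈ 14.448 mcg/mL.
Difference ≈ 21.697 − 14.448 ≈ 7.249 mcg/mL.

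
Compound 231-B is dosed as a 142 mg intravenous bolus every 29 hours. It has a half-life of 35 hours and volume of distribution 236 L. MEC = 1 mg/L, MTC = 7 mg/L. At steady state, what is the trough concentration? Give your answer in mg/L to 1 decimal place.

τ/t½ = 29/35 ≈ 0.82857, so fraction remaining f = (1/2)^(29/35) ≈ 0.5631.
At steady state, accumulation factor R = 1/(1 − e^(−kτ)) ≈ 2.2889.
Each bolus raises the concentration by D/Vd = 142/236 ≈ 0.602 mg/L.
Steady-state peak Cmax,ss = C₀·R ≈ 0.602 × 2.2889 ≈ 1.378 mg/L.
Steady-state trough Cmin,ss = Cmax,ss·f ≈ 1.378 × 0.5631 ≈ 0.776 mg/L.
Trough 0.8 mg/L vs MEC 1 mg/L: subtherapeutic.

0.8 mg/L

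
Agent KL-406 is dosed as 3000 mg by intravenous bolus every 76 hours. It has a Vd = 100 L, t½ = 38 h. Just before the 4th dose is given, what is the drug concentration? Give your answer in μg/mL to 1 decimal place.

9.8 μg/mL

f = (1/2)^(τ/t½) = (1/2)^(76/38) ≈ 0.2500.
C₀ = D/Vd = 3000/100 ≈ 30.000 μg/mL.
Before the 4th dose, 3 doses have been given. Superposition: Cmin = C₀·(f + f² + … + f^3).
≈ 30.000 × (0.2500 + 0.0625 + 0.0156) ≈ 30.000 × 0.3281 ≈ 9.843 μg/mL.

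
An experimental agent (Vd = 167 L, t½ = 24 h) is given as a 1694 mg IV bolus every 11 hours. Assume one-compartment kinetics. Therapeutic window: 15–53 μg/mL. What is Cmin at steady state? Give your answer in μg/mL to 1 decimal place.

Over one 11-h interval, 11/24 ≈ 0.45833 half-lives elapse, leaving f ≈ 0.7278 of each dose.
Accumulation ratio R = 1/(1 − f) ≈ 1/0.2722 ≈ 3.6738.
Each bolus raises the concentration by D/Vd = 1694/167 ≈ 10.144 μg/mL.
Cmax,ss = C₀/(1 − f) ≈ 10.144/0.2722 ≈ 37.267 μg/mL.
One interval later, Cmin,ss = Cmax,ss·e^(−kτ) ≈ 37.267 × 0.7278 ≈ 27.123 μg/mL.
Trough 27.1 μg/mL vs MEC 15 μg/mL: adequate.

27.1 μg/mL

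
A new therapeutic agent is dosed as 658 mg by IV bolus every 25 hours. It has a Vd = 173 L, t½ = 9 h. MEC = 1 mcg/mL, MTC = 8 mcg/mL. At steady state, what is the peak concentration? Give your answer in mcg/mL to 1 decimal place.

4.5 mcg/mL

Over one 25-h interval, 25/9 ≈ 2.7778 half-lives elapse, leaving f ≈ 0.1458 of each dose.
At steady state, accumulation factor R = 1/(1 − e^(−kτ)) ≈ 1.1707.
Each bolus raises the concentration by D/Vd = 658/173 ≈ 3.803 mcg/mL.
Steady-state peak Cmax,ss = C₀·R ≈ 3.803 × 1.1707 ≈ 4.452 mcg/mL.
Peak 4.5 mcg/mL vs MTC 8 mcg/mL: below toxic threshold.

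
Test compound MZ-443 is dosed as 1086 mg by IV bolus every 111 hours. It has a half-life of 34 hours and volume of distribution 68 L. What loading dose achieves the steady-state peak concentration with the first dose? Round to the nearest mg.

f = (1/2)^(111/34) ≈ 0.104046; accumulation ratio R = 1/(1−f) ≈ 1.11613.
Loading dose to hit Cmax,ss on first dose: D_load = D_maint·R ≈ 1086 × 1.11613 ≈ 1212.12 mg.

1212 mg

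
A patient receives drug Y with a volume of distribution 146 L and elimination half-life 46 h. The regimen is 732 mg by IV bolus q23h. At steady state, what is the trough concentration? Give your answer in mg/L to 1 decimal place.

12.1 mg/L

Over one 23-h interval, 23/46 ≈ 0.5 half-lives elapse, leaving f ≈ 0.7071 of each dose.
At steady state, accumulation factor R = 1/(1 − e^(−kτ)) ≈ 3.4141.
Single-dose peak C₀ = D/Vd = 732/146 ≈ 5.014 mg/L.
Cmax,ss = C₀/(1 − f) ≈ 5.014/0.2929 ≈ 17.118 mg/L.
One interval later, Cmin,ss = Cmax,ss·e^(−kτ) ≈ 17.118 × 0.7071 ≈ 12.104 mg/L.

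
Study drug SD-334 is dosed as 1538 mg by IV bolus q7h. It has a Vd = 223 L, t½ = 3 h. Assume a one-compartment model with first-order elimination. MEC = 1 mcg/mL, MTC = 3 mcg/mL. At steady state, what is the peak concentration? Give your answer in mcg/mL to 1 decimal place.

k = ln2/t½ = ln2/3 ≈ 0.231049 h⁻¹; fraction remaining f = e^(−kτ) = e^(−0.231049×7) ≈ 0.1984.
At steady state, accumulation factor R = 1/(1 − e^(−kτ)) ≈ 1.2475.
Single-dose peak C₀ = D/Vd = 1538/223 ≈ 6.897 mcg/mL.
Cmax,ss = C₀/(1 − f) ≈ 6.897/0.8016 ≈ 8.604 mcg/mL.
Peak 8.6 mcg/mL vs MTC 3 mcg/mL: exceeds toxic threshold.

8.6 mcg/mL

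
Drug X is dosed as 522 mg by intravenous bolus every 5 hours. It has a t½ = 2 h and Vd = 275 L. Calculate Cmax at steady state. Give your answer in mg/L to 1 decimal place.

2.3 mg/L

Over one 5-h interval, 5/2 ≈ 2.5 half-lives elapse, leaving f ≈ 0.1768 of each dose.
At steady state, accumulation factor R = 1/(1 − e^(−kτ)) ≈ 1.2148.
Each bolus raises the concentration by D/Vd = 522/275 ≈ 1.898 mg/L.
Steady-state peak Cmax,ss = C₀·R ≈ 1.898 × 1.2148 ≈ 2.306 mg/L.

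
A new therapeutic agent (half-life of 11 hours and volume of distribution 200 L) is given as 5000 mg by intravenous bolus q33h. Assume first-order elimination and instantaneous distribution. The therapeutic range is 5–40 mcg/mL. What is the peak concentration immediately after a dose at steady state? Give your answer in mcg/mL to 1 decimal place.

28.6 mcg/mL

The dosing interval is 3 half-lives, so f = 2^(−3) = 0.125.
Accumulation ratio R = 1/(1 − f) = 1/0.875 = 8/7.
Single-dose peak C₀ = D/Vd = 5000/200 = 25 mcg/mL.
Steady-state peak Cmax,ss = C₀·R = 25 × 8/7 ≈ 28.571 mcg/mL.
Peak 28.6 mcg/mL vs MTC 40 mcg/mL: below toxic threshold.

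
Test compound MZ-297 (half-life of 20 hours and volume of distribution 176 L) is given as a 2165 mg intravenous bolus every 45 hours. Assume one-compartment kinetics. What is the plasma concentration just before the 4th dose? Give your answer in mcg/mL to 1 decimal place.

3.2 mcg/mL

f = (1/2)^(τ/t½) = (1/2)^(45/20) ≈ 0.2102.
C₀ = D/Vd = 2165/176 ≈ 12.301 mcg/mL.
Before the 4th dose, 3 doses have been given. Superposition: Cmin = C₀·(f + f² + … + f^3).
≈ 12.301 × (0.2102 + 0.0442 + 0.0093) ≈ 12.301 × 0.2637 ≈ 3.244 mcg/mL.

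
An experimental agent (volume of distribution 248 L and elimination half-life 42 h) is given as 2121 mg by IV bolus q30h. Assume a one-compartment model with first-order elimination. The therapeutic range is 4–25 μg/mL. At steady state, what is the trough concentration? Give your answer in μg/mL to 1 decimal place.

τ/t½ = 30/42 ≈ 0.71429, so fraction remaining f = (1/2)^(30/42) ≈ 0.6095.
Accumulation ratio R = 1/(1 − f) ≈ 1/0.3905 ≈ 2.5608.
Single-dose peak C₀ = D/Vd = 2121/248 ≈ 8.552 μg/mL.
Steady-state peak Cmax,ss = C₀·R ≈ 8.552 × 2.5608 ≈ 21.900 μg/mL.
Steady-state trough Cmin,ss = Cmax,ss·f ≈ 21.900 × 0.6095 ≈ 13.348 μg/mL.
Trough 13.3 μg/mL vs MEC 4 μg/mL: adequate.

13.3 μg/mL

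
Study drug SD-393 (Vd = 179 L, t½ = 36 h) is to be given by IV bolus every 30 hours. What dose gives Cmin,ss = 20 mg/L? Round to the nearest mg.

2799 mg

τ/t½ = 30/36 ≈ 0.83333, so f = (1/2)^(30/36) ≈ 0.561231.
Cmin,ss = (D/Vd)·f/(1−f), so D = Cmin,ss·Vd·(1−f)/f.
D = 20 × 179 × (1−f)/f ≈ 20 × 179 × 0.78180 ≈ 2798.84 mg.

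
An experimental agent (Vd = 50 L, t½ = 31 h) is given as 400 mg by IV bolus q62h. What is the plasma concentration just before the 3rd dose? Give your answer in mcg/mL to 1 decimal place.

2.5 mcg/mL

f = (1/2)^(τ/t½) = (1/2)^(62/31) ≈ 0.2500.
C₀ = D/Vd = 400/50 ≈ 8.000 mcg/mL.
Before the 3rd dose, 2 doses have been given. Superposition: Cmin = C₀·(f + f²).
≈ 8.000 × (0.2500 + 0.0625) ≈ 8.000 × 0.3125 ≈ 2.500 mcg/mL.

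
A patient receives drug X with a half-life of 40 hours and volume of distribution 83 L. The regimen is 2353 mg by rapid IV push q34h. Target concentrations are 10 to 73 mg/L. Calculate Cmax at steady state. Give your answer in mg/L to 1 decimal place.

Over one 34-h interval, 34/40 ≈ 0.85 half-lives elapse, leaving f ≈ 0.5548 of each dose.
At steady state, accumulation factor R = 1/(1 − e^(−kτ)) ≈ 2.2462.
Each bolus raises the concentration by D/Vd = 2353/83 ≈ 28.349 mg/L.
Cmax,ss = C₀/(1 − f) ≈ 28.349/0.4452 ≈ 63.677 mg/L.
Peak 63.7 mg/L vs MTC 73 mg/L: below toxic threshold.

63.7 mg/L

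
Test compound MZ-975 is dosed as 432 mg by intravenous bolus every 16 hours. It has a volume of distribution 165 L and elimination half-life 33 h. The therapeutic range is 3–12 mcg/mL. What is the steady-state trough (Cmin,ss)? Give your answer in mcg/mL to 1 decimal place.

k = ln2/t½ = ln2/33 ≈ 0.021004 h⁻¹; fraction remaining f = e^(−kτ) = e^(−0.021004×16) ≈ 0.7146.
Each bolus raises the concentration by D/Vd = 432/165 ≈ 2.618 mcg/mL.
Steady-state trough Cmin,ss = C₀·f/(1−f) ≈ 2.618 × 0.7146/0.2854 ≈ 6.555 mcg/mL.
Trough 6.6 mcg/mL vs MEC 3 mcg/mL: adequate.

6.6 mcg/mL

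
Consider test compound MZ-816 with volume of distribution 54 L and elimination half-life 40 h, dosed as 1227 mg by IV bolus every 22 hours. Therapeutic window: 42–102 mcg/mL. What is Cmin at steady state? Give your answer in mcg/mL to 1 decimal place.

49.0 mcg/mL

Over one 22-h interval, 22/40 ≈ 0.55 half-lives elapse, leaving f ≈ 0.6830 of each dose.
Each bolus raises the concentration by D/Vd = 1227/54 ≈ 22.722 mcg/mL.
Steady-state trough Cmin,ss = C₀·f/(1−f) ≈ 22.722 × 0.6830/0.3170 ≈ 48.956 mcg/mL.
Trough 49.0 mcg/mL vs MEC 42 mcg/mL: adequate.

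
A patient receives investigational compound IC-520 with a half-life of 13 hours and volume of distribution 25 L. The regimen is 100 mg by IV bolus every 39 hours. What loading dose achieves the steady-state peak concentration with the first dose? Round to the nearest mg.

114 mg

f = (1/2)^(39/13) ≈ 0.125000; accumulation ratio R = 1/(1−f) ≈ 1.14286.
Loading dose to hit Cmax,ss on first dose: D_load = D_maint·R ≈ 100 × 1.14286 ≈ 114.29 mg.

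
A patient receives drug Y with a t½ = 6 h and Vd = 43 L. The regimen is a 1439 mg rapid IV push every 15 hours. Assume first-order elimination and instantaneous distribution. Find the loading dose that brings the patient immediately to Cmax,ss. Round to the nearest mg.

1748 mg

f = (1/2)^(15/6) ≈ 0.176777; accumulation ratio R = 1/(1−f) ≈ 1.21474.
Loading dose to hit Cmax,ss on first dose: D_load = D_maint·R ≈ 1439 × 1.21474 ≈ 1748.01 mg.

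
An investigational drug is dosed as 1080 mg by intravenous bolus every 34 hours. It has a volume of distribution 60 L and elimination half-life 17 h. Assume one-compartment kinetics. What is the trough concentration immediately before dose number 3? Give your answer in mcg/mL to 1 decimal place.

5.6 mcg/mL

f = (1/2)^(τ/t½) = (1/2)^(34/17) ≈ 0.2500.
C₀ = D/Vd = 1080/60 ≈ 18.000 mcg/mL.
Before the 3rd dose, 2 doses have been given. Superposition: Cmin = C₀·(f + f²).
≈ 18.000 × (0.2500 + 0.0625) ≈ 18.000 × 0.3125 ≈ 5.625 mcg/mL.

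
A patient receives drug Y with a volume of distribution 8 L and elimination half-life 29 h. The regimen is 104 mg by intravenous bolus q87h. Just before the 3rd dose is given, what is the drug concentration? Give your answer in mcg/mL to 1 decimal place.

f = (1/2)^(τ/t½) = (1/2)^(87/29) ≈ 0.1250.
C₀ = D/Vd = 104/8 ≈ 13.000 mcg/mL.
Before the 3rd dose, 2 doses have been given. Superposition: Cmin = C₀·(f + f²).
≈ 13.000 × (0.1250 + 0.0156) ≈ 13.000 × 0.1406 ≈ 1.828 mcg/mL.

1.8 mcg/mL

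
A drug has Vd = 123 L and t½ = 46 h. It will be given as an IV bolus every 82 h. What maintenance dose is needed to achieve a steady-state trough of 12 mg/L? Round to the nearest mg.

τ/t½ = 82/46 ≈ 1.7826, so f = (1/2)^(82/46) ≈ 0.290657.
Cmin,ss = (D/Vd)·f/(1−f), so D = Cmin,ss·Vd·(1−f)/f.
D = 12 × 123 × (1−f)/f ≈ 12 × 123 × 2.44048 ≈ 3602.15 mg.

3602 mg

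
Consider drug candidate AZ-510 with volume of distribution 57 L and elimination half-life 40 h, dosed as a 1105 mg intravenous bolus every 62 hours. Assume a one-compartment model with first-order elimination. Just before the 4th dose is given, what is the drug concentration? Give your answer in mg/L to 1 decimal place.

f = (1/2)^(τ/t½) = (1/2)^(62/40) ≈ 0.3415.
C₀ = D/Vd = 1105/57 ≈ 19.386 mg/L.
Before the 4th dose, 3 doses have been given. Superposition: Cmin = C₀·(f + f² + … + f^3).
≈ 19.386 × (0.3415 + 0.1166 + 0.0398) ≈ 19.386 × 0.4979 ≈ 9.652 mg/L.

9.7 mg/L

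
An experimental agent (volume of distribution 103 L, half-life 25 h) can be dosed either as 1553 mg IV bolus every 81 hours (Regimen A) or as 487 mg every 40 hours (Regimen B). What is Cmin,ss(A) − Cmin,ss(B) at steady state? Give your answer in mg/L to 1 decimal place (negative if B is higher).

-0.5 mg/L

Regimen A: f = (1/2)^(81/25) ≈ 0.1058; Cmin,ss = (1553/103)·f/(1−f) ≈ 1.784 mg/L.
Regimen B: f = (1/2)^(40/25) ≈ 0.3299; Cmin,ss = (487/103)·f/(1−f) ≈ 2.328 mg/L.
Difference ≈ 1.784 − 2.328 ≈ -0.544 mg/L.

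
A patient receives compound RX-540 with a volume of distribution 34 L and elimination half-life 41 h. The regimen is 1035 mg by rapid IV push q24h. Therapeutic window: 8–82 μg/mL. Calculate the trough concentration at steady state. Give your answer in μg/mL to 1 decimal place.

60.8 μg/mL

τ/t½ = 24/41 ≈ 0.58537, so fraction remaining f = (1/2)^(24/41) ≈ 0.6665.
Accumulation ratio R = 1/(1 − f) ≈ 1/0.3335 ≈ 2.9985.
Single-dose peak C₀ = D/Vd = 1035/34 ≈ 30.441 μg/mL.
Steady-state peak Cmax,ss = C₀·R ≈ 30.441 × 2.9985 ≈ 91.277 μg/mL.
Steady-state trough Cmin,ss = Cmax,ss·f ≈ 91.277 × 0.6665 ≈ 60.836 μg/mL.
Trough 60.8 μg/mL vs MEC 8 μg/mL: adequate.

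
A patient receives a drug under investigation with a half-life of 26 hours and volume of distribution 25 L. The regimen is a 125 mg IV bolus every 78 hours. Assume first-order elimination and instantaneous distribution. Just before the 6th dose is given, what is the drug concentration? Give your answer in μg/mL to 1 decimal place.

0.7 μg/mL

f = (1/2)^(τ/t½) = (1/2)^(78/26) ≈ 0.1250.
C₀ = D/Vd = 125/25 ≈ 5.000 μg/mL.
Before the 6th dose, 5 doses have been given. Superposition: Cmin = C₀·(f + f² + … + f^5).
≈ 5.000 × (0.1250 + 0.0156 + 0.0020 + 0.0002 + 0.0000) ≈ 5.000 × 0.1428 ≈ 0.714 μg/mL.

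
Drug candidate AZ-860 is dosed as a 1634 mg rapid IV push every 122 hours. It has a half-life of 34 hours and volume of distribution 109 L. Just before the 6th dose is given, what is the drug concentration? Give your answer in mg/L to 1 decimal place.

f = (1/2)^(τ/t½) = (1/2)^(122/34) ≈ 0.0831.
C₀ = D/Vd = 1634/109 ≈ 14.991 mg/L.
Before the 6th dose, 5 doses have been given. Superposition: Cmin = C₀·(f + f² + … + f^5).
≈ 14.991 × (0.0831 + 0.0069 + 0.0006 + 0.0000 + 0.0000) ≈ 14.991 × 0.0906 ≈ 1.358 mg/L.

1.4 mg/L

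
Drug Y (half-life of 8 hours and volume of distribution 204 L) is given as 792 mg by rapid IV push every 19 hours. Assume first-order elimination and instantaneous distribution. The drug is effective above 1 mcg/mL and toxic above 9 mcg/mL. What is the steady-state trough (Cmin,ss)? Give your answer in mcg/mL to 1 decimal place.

0.9 mcg/mL

Over one 19-h interval, 19/8 ≈ 2.375 half-lives elapse, leaving f ≈ 0.1928 of each dose.
At steady state, accumulation factor R = 1/(1 − e^(−kτ)) ≈ 1.2389.
Single-dose peak C₀ = D/Vd = 792/204 ≈ 3.882 mcg/mL.
Steady-state peak Cmax,ss = C₀·R ≈ 3.882 × 1.2389 ≈ 4.809 mcg/mL.
One interval later, Cmin,ss = Cmax,ss·e^(−kτ) ≈ 4.809 × 0.1928 ≈ 0.927 mcg/mL.
Trough 0.9 mcg/mL vs MEC 1 mcg/mL: subtherapeutic.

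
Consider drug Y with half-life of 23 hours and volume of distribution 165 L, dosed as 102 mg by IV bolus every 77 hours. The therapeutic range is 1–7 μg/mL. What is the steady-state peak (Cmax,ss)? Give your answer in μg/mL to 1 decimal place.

0.7 μg/mL

Over one 77-h interval, 77/23 ≈ 3.3478 half-lives elapse, leaving f ≈ 0.0982 of each dose.
Accumulation ratio R = 1/(1 − f) ≈ 1/0.9018 ≈ 1.1089.
Single-dose peak C₀ = D/Vd = 102/165 ≈ 0.618 μg/mL.
Steady-state peak Cmax,ss = C₀·R ≈ 0.618 × 1.1089 ≈ 0.685 μg/mL.
Peak 0.7 μg/mL vs MTC 7 μg/mL: below toxic threshold.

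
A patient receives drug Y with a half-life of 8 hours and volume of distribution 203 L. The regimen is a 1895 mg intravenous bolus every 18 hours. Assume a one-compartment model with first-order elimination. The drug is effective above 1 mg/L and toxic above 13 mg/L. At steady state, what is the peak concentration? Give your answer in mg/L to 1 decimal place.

τ/t½ = 18/8 ≈ 2.25, so fraction remaining f = (1/2)^(18/8) ≈ 0.2102.
Accumulation ratio R = 1/(1 − f) ≈ 1/0.7898 ≈ 1.2661.
Single-dose peak C₀ = D/Vd = 1895/203 ≈ 9.335 mg/L.
Steady-state peak Cmax,ss = C₀·R ≈ 9.335 × 1.2661 ≈ 11.819 mg/L.
Peak 11.8 mg/L vs MTC 13 mg/L: below toxic threshold.

11.8 mg/L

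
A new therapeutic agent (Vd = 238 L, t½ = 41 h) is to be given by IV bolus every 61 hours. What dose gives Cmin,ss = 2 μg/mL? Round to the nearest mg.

859 mg

τ/t½ = 61/41 ≈ 1.4878, so f = (1/2)^(61/41) ≈ 0.356555.
Cmin,ss = (D/Vd)·f/(1−f), so D = Cmin,ss·Vd·(1−f)/f.
D = 2 × 238 × (1−f)/f ≈ 2 × 238 × 1.80462 ≈ 859.00 mg.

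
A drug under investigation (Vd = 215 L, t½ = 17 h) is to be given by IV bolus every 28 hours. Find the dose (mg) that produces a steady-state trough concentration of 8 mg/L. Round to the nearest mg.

3667 mg

τ/t½ = 28/17 ≈ 1.6471, so f = (1/2)^(28/17) ≈ 0.319290.
Cmin,ss = (D/Vd)·f/(1−f), so D = Cmin,ss·Vd·(1−f)/f.
D = 8 × 215 × (1−f)/f ≈ 8 × 215 × 2.13195 ≈ 3666.95 mg.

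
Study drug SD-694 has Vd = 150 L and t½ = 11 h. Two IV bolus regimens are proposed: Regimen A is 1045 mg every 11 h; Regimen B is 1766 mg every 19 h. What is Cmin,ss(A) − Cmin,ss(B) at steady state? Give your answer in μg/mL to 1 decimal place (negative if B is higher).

1.9 μg/mL

Regimen A: f = (1/2)^(11/11) ≈ 0.5000; Cmin,ss = (1045/150)·f/(1−f) ≈ 6.967 μg/mL.
Regimen B: f = (1/2)^(19/11) ≈ 0.3020; Cmin,ss = (1766/150)·f/(1−f) ≈ 5.094 μg/mL.
Difference ≈ 6.967 − 5.094 ≈ 1.873 μg/mL.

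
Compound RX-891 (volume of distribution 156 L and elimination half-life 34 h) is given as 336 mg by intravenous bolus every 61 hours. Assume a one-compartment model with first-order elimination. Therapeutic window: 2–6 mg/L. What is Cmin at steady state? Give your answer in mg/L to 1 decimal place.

τ/t½ = 61/34 ≈ 1.7941, so fraction remaining f = (1/2)^(61/34) ≈ 0.2883.
Accumulation ratio R = 1/(1 − f) ≈ 1/0.7117 ≈ 1.4051.
Each bolus raises the concentration by D/Vd = 336/156 ≈ 2.154 mg/L.
Steady-state peak Cmax,ss = C₀·R ≈ 2.154 × 1.4051 ≈ 3.027 mg/L.
One interval later, Cmin,ss = Cmax,ss·e^(−kτ) ≈ 3.027 × 0.2883 ≈ 0.873 mg/L.
Trough 0.9 mg/L vs MEC 2 mg/L: subtherapeutic.

0.9 mg/L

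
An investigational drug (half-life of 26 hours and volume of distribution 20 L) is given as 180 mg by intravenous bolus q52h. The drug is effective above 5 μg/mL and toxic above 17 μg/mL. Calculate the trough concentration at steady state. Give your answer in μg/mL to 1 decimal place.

τ = 52 h = 2 half-lives, so f = (1/2)^2 = 0.25.
At steady state, R = 1/(1 − 0.25) = 4/3.
Single-dose peak C₀ = D/Vd = 180/20 = 9 μg/mL.
Steady-state peak Cmax,ss = C₀·R = 9 × 4/3 ≈ 12.000 μg/mL.
Steady-state trough Cmin,ss = Cmax,ss·f ≈ 12.000 × 0.25 ≈ 3.000 μg/mL.
Trough 3.0 μg/mL vs MEC 5 μg/mL: subtherapeutic.

3.0 μg/mL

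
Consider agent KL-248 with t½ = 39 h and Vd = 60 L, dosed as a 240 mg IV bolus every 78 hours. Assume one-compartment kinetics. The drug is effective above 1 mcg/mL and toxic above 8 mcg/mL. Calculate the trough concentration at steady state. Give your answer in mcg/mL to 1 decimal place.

1.3 mcg/mL

The dosing interval is 2 half-lives, so f = 2^(−2) = 0.25.
At steady state, R = 1/(1 − 0.25) = 4/3.
Single-dose peak C₀ = D/Vd = 240/60 = 4 mcg/mL.
Steady-state peak Cmax,ss = C₀·R = 4 × 4/3 ≈ 5.333 mcg/mL.
Steady-state trough Cmin,ss = Cmax,ss·f ≈ 5.333 × 0.25 ≈ 1.333 mcg/mL.
Trough 1.3 mcg/mL vs MEC 1 mcg/mL: adequate.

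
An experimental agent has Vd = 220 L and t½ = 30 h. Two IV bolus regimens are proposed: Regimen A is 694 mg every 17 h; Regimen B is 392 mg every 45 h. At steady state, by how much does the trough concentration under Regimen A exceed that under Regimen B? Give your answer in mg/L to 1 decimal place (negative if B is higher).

Regimen A: f = (1/2)^(17/30) ≈ 0.6752; Cmin,ss = (694/220)·f/(1−f) ≈ 6.558 mg/L.
Regimen B: f = (1/2)^(45/30) ≈ 0.3536; Cmin,ss = (392/220)·f/(1−f) ≈ 0.975 mg/L.
Difference ≈ 6.558 − 0.975 ≈ 5.583 mg/L.

5.6 mg/L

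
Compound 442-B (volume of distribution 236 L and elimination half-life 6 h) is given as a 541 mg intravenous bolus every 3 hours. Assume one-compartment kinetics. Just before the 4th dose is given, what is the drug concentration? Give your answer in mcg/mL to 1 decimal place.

f = (1/2)^(τ/t½) = (1/2)^(3/6) ≈ 0.7071.
C₀ = D/Vd = 541/236 ≈ 2.292 mcg/mL.
Before the 4th dose, 3 doses have been given. Superposition: Cmin = C₀·(f + f² + … + f^3).
≈ 2.292 × (0.7071 + 0.5000 + 0.3535) ≈ 2.292 × 1.5606 ≈ 3.577 mcg/mL.

3.6 mcg/mL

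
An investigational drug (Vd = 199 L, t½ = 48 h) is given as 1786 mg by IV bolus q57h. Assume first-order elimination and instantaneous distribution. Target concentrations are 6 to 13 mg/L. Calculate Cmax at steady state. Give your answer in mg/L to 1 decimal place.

Over one 57-h interval, 57/48 ≈ 1.1875 half-lives elapse, leaving f ≈ 0.4391 of each dose.
At steady state, accumulation factor R = 1/(1 − e^(−kτ)) ≈ 1.7828.
Single-dose peak C₀ = D/Vd = 1786/199 ≈ 8.975 mg/L.
Steady-state peak Cmax,ss = C₀·R ≈ 8.975 × 1.7828 ≈ 16.001 mg/L.
Peak 16.0 mg/L vs MTC 13 mg/L: exceeds toxic threshold.

16.0 mg/L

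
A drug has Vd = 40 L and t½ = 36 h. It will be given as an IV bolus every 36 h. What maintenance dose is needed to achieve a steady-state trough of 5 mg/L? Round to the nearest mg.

τ/t½ = 36/36 ≈ 1, so f = (1/2)^(36/36) ≈ 0.500000.
Cmin,ss = (D/Vd)·f/(1−f), so D = Cmin,ss·Vd·(1−f)/f.
D = 5 × 40 × (1−f)/f ≈ 5 × 40 × 1.00000 ≈ 200.00 mg.

200 mg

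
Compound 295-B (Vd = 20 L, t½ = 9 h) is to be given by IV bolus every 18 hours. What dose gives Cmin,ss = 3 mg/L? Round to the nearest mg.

τ/t½ = 18/9 ≈ 2, so f = (1/2)^(18/9) ≈ 0.250000.
Cmin,ss = (D/Vd)·f/(1−f), so D = Cmin,ss·Vd·(1−f)/f.
D = 3 × 20 × (1−f)/f ≈ 3 × 20 × 3.00000 ≈ 180.00 mg.

180 mg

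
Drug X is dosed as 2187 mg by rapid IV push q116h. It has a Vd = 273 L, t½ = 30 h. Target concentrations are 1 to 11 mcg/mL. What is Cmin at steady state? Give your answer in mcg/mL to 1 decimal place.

τ/t½ = 116/30 ≈ 3.8667, so fraction remaining f = (1/2)^(116/30) ≈ 0.0686.
Single-dose peak C₀ = D/Vd = 2187/273 ≈ 8.011 mcg/mL.
Steady-state trough Cmin,ss = C₀·f/(1−f) ≈ 8.011 × 0.0686/0.9314 ≈ 0.590 mcg/mL.
Trough 0.6 mcg/mL vs MEC 1 mcg/mL: subtherapeutic.

0.6 mcg/mL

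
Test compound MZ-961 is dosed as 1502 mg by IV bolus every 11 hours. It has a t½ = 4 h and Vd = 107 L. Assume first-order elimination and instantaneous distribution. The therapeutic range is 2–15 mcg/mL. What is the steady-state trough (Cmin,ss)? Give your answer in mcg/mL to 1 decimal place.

k = ln2/t½ = ln2/4 ≈ 0.173287 h⁻¹; fraction remaining f = e^(−kτ) = e^(−0.173287×11) ≈ 0.1487.
Accumulation ratio R = 1/(1 − f) ≈ 1/0.8513 ≈ 1.1747.
Single-dose peak C₀ = D/Vd = 1502/107 ≈ 14.037 mcg/mL.
Cmax,ss = C₀/(1 − f) ≈ 14.037/0.8513 ≈ 16.489 mcg/mL.
Steady-state trough Cmin,ss = Cmax,ss·f ≈ 16.489 × 0.1487 ≈ 2.452 mcg/mL.
Trough 2.5 mcg/mL vs MEC 2 mcg/mL: adequate.

2.5 mcg/mL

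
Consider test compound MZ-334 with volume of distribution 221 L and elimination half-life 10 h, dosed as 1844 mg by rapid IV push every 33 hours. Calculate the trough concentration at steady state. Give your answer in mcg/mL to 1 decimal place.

0.9 mcg/mL

k = ln2/t½ = ln2/10 ≈ 0.069315 h⁻¹; fraction remaining f = e^(−kτ) = e^(−0.069315×33) ≈ 0.1015.
Single-dose peak C₀ = D/Vd = 1844/221 ≈ 8.344 mcg/mL.
Steady-state trough Cmin,ss = C₀·f/(1−f) ≈ 8.344 × 0.1015/0.8985 ≈ 0.943 mcg/mL.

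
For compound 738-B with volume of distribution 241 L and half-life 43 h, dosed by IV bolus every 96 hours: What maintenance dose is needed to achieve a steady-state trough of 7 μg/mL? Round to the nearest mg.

6241 mg

τ/t½ = 96/43 ≈ 2.2326, so f = (1/2)^(96/43) ≈ 0.212781.
Cmin,ss = (D/Vd)·f/(1−f), so D = Cmin,ss·Vd·(1−f)/f.
D = 7 × 241 × (1−f)/f ≈ 7 × 241 × 3.69967 ≈ 6241.34 mg.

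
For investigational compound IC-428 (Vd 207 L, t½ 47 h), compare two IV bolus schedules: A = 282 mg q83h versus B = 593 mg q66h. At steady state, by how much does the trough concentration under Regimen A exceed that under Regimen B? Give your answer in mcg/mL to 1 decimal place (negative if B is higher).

-1.2 mcg/mL

Regimen A: f = (1/2)^(83/47) ≈ 0.2940; Cmin,ss = (282/207)·f/(1−f) ≈ 0.567 mcg/mL.
Regimen B: f = (1/2)^(66/47) ≈ 0.3778; Cmin,ss = (593/207)·f/(1−f) ≈ 1.739 mcg/mL.
Difference ≈ 0.567 − 1.739 ≈ -1.172 mcg/mL.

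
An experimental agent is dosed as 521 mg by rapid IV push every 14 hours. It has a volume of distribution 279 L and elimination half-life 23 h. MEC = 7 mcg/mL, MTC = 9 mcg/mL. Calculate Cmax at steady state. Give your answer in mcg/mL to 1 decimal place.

Over one 14-h interval, 14/23 ≈ 0.6087 half-lives elapse, leaving f ≈ 0.6558 of each dose.
Accumulation ratio R = 1/(1 − f) ≈ 1/0.3442 ≈ 2.9053.
Single-dose peak C₀ = D/Vd = 521/279 ≈ 1.867 mcg/mL.
Steady-state peak Cmax,ss = C₀·R ≈ 1.867 × 2.9053 ≈ 5.424 mcg/mL.
Peak 5.4 mcg/mL vs MTC 9 mcg/mL: below toxic threshold.

5.4 mcg/mL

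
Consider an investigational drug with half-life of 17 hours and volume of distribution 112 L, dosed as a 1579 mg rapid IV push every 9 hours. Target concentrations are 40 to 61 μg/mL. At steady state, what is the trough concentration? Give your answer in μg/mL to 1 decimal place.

τ/t½ = 9/17 ≈ 0.52941, so fraction remaining f = (1/2)^(9/17) ≈ 0.6928.
At steady state, accumulation factor R = 1/(1 − e^(−kτ)) ≈ 3.2552.
Each bolus raises the concentration by D/Vd = 1579/112 ≈ 14.098 μg/mL.
Steady-state peak Cmax,ss = C₀·R ≈ 14.098 × 3.2552 ≈ 45.892 μg/mL.
One interval later, Cmin,ss = Cmax,ss·e^(−kτ) ≈ 45.892 × 0.6928 ≈ 31.794 μg/mL.
Trough 31.8 μg/mL vs MEC 40 μg/mL: subtherapeutic.

31.8 μg/mL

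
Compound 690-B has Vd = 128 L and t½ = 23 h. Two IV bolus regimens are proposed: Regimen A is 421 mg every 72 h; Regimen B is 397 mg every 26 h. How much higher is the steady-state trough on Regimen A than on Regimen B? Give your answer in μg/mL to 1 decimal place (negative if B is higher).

Regimen A: f = (1/2)^(72/23) ≈ 0.1142; Cmin,ss = (421/128)·f/(1−f) ≈ 0.424 μg/mL.
Regimen B: f = (1/2)^(26/23) ≈ 0.4568; Cmin,ss = (397/128)·f/(1−f) ≈ 2.608 μg/mL.
Difference ≈ 0.424 − 2.608 ≈ -2.184 μg/mL.

-2.2 μg/mL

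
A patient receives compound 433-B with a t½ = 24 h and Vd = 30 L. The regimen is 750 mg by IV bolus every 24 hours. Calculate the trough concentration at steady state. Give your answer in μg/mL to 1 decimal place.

25.0 μg/mL

The dosing interval is 1 half-life, so f = 2^(−1) = 0.5.
Accumulation ratio R = 1/(1 − f) = 1/0.5 = 2/1.
Single-dose peak C₀ = D/Vd = 750/30 = 25 μg/mL.
Steady-state peak Cmax,ss = C₀·R = 25 × 2/1 ≈ 50.000 μg/mL.
Steady-state trough Cmin,ss = Cmax,ss·f ≈ 50.000 × 0.5 ≈ 25.000 μg/mL.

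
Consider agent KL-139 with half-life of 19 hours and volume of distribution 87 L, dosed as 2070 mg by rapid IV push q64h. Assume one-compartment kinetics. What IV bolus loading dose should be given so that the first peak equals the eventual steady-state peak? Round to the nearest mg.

f = (1/2)^(64/19) ≈ 0.096829; accumulation ratio R = 1/(1−f) ≈ 1.10721.
Loading dose to hit Cmax,ss on first dose: D_load = D_maint·R ≈ 2070 × 1.10721 ≈ 2291.92 mg.

2292 mg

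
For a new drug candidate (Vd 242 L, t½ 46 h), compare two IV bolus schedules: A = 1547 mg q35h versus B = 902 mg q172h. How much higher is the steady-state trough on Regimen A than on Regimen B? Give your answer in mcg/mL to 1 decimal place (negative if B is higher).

Regimen A: f = (1/2)^(35/46) ≈ 0.5901; Cmin,ss = (1547/242)·f/(1−f) ≈ 9.203 mcg/mL.
Regimen B: f = (1/2)^(172/46) ≈ 0.0749; Cmin,ss = (902/242)·f/(1−f) ≈ 0.302 mcg/mL.
Difference ≈ 9.203 − 0.302 ≈ 8.901 mcg/mL.

8.9 mcg/mL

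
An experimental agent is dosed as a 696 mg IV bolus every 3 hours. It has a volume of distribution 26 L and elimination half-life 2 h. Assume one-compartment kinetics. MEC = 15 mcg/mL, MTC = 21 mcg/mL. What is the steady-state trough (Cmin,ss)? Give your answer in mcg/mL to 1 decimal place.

14.6 mcg/mL

Over one 3-h interval, 3/2 ≈ 1.5 half-lives elapse, leaving f ≈ 0.3536 of each dose.
At steady state, accumulation factor R = 1/(1 − e^(−kτ)) ≈ 1.5470.
Each bolus raises the concentration by D/Vd = 696/26 ≈ 26.769 mcg/mL.
Steady-state peak Cmax,ss = C₀·R ≈ 26.769 × 1.5470 ≈ 41.412 mcg/mL.
One interval later, Cmin,ss = Cmax,ss·e^(−kτ) ≈ 41.412 × 0.3536 ≈ 14.643 mcg/mL.
Trough 14.6 mcg/mL vs MEC 15 mcg/mL: subtherapeutic.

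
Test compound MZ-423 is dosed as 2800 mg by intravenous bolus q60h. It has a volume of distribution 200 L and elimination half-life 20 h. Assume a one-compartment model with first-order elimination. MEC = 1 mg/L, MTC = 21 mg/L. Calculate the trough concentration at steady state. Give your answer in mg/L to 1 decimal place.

τ = 60 h = 3 half-lives, so f = (1/2)^3 = 0.125.
Accumulation ratio R = 1/(1 − f) = 1/0.875 = 8/7.
Single-dose peak C₀ = D/Vd = 2800/200 = 14 mg/L.
Steady-state peak Cmax,ss = C₀·R = 14 × 8/7 ≈ 16.000 mg/L.
Steady-state trough Cmin,ss = Cmax,ss·f ≈ 16.000 × 0.125 ≈ 2.000 mg/L.
Trough 2.0 mg/L vs MEC 1 mg/L: adequate.

2.0 mg/L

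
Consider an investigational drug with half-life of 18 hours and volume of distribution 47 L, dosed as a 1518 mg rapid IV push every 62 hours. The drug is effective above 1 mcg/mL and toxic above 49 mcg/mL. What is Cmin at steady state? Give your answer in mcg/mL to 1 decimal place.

3.3 mcg/mL

k = ln2/t½ = ln2/18 ≈ 0.038508 h⁻¹; fraction remaining f = e^(−kτ) = e^(−0.038508×62) ≈ 0.0919.
At steady state, accumulation factor R = 1/(1 − e^(−kτ)) ≈ 1.1012.
Single-dose peak C₀ = D/Vd = 1518/47 ≈ 32.298 mcg/mL.
Cmax,ss = C₀/(1 − f) ≈ 32.298/0.9081 ≈ 35.567 mcg/mL.
Steady-state trough Cmin,ss = Cmax,ss·f ≈ 35.567 × 0.0919 ≈ 3.269 mcg/mL.
Trough 3.3 mcg/mL vs MEC 1 mcg/mL: adequate.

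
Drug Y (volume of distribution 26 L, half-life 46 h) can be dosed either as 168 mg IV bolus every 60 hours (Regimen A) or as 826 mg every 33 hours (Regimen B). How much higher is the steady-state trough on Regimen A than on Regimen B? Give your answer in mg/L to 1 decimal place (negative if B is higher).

-44.9 mg/L

Regimen A: f = (1/2)^(60/46) ≈ 0.4049; Cmin,ss = (168/26)·f/(1−f) ≈ 4.396 mg/L.
Regimen B: f = (1/2)^(33/46) ≈ 0.6082; Cmin,ss = (826/26)·f/(1−f) ≈ 49.316 mg/L.
Difference ≈ 4.396 − 49.316 ≈ -44.920 mg/L.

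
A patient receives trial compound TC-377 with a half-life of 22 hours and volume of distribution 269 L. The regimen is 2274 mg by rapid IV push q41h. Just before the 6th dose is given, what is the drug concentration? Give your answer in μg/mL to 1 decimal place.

f = (1/2)^(τ/t½) = (1/2)^(41/22) ≈ 0.2748.
C₀ = D/Vd = 2274/269 ≈ 8.454 μg/mL.
Before the 6th dose, 5 doses have been given. Superposition: Cmin = C₀·(f + f² + … + f^5).
≈ 8.454 × (0.2748 + 0.0755 + 0.0208 + 0.0057 + 0.0016) ≈ 8.454 × 0.3784 ≈ 3.199 μg/mL.

3.2 μg/mL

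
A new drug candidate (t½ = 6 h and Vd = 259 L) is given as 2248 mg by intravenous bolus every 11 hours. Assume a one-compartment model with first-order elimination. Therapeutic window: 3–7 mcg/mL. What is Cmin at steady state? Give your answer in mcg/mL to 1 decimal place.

3.4 mcg/mL

τ/t½ = 11/6 ≈ 1.8333, so fraction remaining f = (1/2)^(11/6) ≈ 0.2806.
Single-dose peak C₀ = D/Vd = 2248/259 ≈ 8.680 mcg/mL.
Steady-state trough Cmin,ss = C₀·f/(1−f) ≈ 8.680 × 0.2806/0.7194 ≈ 3.386 mcg/mL.
Trough 3.4 mcg/mL vs MEC 3 mcg/mL: adequate.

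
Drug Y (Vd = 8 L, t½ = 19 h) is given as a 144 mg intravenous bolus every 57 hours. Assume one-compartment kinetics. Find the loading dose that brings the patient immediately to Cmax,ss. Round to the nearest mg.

165 mg

f = (1/2)^(57/19) ≈ 0.125000; accumulation ratio R = 1/(1−f) ≈ 1.14286.
Loading dose to hit Cmax,ss on first dose: D_load = D_maint·R ≈ 144 × 1.14286 ≈ 164.57 mg.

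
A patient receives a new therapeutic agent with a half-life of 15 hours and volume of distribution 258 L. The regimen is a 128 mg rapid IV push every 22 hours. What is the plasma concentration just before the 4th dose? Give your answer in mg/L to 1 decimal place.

f = (1/2)^(τ/t½) = (1/2)^(22/15) ≈ 0.3618.
C₀ = D/Vd = 128/258 ≈ 0.496 mg/L.
Before the 4th dose, 3 doses have been given. Superposition: Cmin = C₀·(f + f² + … + f^3).
≈ 0.496 × (0.3618 + 0.1309 + 0.0474) ≈ 0.496 × 0.5401 ≈ 0.268 mg/L.

0.3 mg/L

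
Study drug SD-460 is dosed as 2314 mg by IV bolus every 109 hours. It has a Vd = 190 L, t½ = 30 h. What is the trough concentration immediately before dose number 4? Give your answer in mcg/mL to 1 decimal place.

f = (1/2)^(τ/t½) = (1/2)^(109/30) ≈ 0.0806.
C₀ = D/Vd = 2314/190 ≈ 12.179 mcg/mL.
Before the 4th dose, 3 doses have been given. Superposition: Cmin = C₀·(f + f² + … + f^3).
≈ 12.179 × (0.0806 + 0.0065 + 0.0005) ≈ 12.179 × 0.0876 ≈ 1.067 mcg/mL.

1.1 mcg/mL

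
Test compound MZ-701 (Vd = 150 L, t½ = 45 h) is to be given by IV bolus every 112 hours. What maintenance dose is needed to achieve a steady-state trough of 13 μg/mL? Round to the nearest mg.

τ/t½ = 112/45 ≈ 2.4889, so f = (1/2)^(112/45) ≈ 0.178143.
Cmin,ss = (D/Vd)·f/(1−f), so D = Cmin,ss·Vd·(1−f)/f.
D = 13 × 150 × (1−f)/f ≈ 13 × 150 × 4.61347 ≈ 8996.27 mg.

8996 mg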